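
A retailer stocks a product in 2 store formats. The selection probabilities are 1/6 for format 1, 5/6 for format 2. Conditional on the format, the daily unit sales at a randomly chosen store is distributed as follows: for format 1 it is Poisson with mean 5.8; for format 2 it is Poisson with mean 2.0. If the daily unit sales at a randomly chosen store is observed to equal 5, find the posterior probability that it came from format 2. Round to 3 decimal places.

0.521

Likelihoods P(X=5 | ·): 1: 0.165596; 2: 0.0360894.
Posterior ∝ prior × likelihood. Numerator for 2: 0.833333·0.0360894 = 0.0300745.
Normalizing constant: 0.166667·0.165596 + 0.833333·0.0360894 = 0.0576739.
P(2 | observation) = 0.0300745 / 0.0576739 = 0.521458.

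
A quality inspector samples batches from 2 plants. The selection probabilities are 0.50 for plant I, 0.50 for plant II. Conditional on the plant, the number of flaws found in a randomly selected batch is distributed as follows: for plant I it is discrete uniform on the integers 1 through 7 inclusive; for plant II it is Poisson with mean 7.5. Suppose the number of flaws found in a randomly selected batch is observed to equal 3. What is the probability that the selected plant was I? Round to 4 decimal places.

Likelihoods P(X=3 | ·): I: 0.142857; II: 0.0388887.
Posterior ∝ prior × likelihood. Numerator for I: 0.5·0.142857 = 0.0714286.
Normalizing constant: 0.5·0.142857 + 0.5·0.0388887 = 0.0908729.
P(I | observation) = 0.0714286 / 0.0908729 = 0.786027.

0.7860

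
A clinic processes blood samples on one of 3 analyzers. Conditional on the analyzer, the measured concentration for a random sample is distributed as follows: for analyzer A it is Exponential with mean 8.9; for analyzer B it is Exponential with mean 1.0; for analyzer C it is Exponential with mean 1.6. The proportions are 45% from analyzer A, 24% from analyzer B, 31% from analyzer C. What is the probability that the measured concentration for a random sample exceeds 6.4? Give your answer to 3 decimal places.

0.225

Conditional on each analyzer, P(X > 6.4): A: 0.48719; B: 0.00166156; C: 0.0183156.
By total probability, P(X > 6.4) = 0.45·0.48719 + 0.24·0.00166156 + 0.31·0.0183156 = 0.225312.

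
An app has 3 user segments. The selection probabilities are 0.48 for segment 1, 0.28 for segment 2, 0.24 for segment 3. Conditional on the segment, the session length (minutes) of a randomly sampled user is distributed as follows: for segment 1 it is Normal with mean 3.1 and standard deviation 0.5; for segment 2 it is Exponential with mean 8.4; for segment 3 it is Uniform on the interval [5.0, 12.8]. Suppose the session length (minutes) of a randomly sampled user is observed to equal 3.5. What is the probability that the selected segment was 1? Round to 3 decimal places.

0.927

Likelihoods f(3.5 | ·): 1: 0.579383; 2: 0.078481; 3: 0.
Posterior ∝ prior × likelihood. Numerator for 1: 0.48·0.579383 = 0.278104.
Normalizing constant: 0.48·0.579383 + 0.28·0.078481 + 0.24·0 = 0.300079.
P(1 | observation) = 0.278104 / 0.300079 = 0.92677.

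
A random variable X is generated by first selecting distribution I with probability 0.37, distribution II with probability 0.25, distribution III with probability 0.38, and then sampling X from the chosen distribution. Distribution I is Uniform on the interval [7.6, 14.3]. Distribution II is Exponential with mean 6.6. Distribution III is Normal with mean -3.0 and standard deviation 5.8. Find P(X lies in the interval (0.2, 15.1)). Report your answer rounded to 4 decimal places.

0.6972

Conditional on each component, P(0.2 < X < 15.1): I: 1; II: 0.86867; III: 0.289667.
By total probability, P(0.2 < X < 15.1) = 0.37·1 + 0.25·0.86867 + 0.38·0.289667 = 0.697241.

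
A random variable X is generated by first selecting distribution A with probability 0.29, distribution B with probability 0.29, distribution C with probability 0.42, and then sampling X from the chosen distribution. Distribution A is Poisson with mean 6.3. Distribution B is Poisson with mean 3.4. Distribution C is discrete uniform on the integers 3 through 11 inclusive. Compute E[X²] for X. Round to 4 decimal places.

41.0555

For each component E[X²] = Var + (mean)², giving A: 45.99; B: 14.96; C: 55.6667.
Overall E[X²] = 0.29·45.99 + 0.29·14.96 + 0.42·55.6667 = 41.0555.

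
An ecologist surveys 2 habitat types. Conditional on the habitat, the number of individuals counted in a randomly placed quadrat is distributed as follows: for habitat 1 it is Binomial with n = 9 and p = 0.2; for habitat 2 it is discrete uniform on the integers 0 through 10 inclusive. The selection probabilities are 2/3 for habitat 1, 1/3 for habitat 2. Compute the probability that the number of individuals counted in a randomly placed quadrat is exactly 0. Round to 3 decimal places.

Conditional on each habitat, P(X = 0): 1: 0.134218; 2: 0.0909091.
By total probability, P(X = 0) = 0.666667·0.134218 + 0.333333·0.0909091 = 0.119782.

0.120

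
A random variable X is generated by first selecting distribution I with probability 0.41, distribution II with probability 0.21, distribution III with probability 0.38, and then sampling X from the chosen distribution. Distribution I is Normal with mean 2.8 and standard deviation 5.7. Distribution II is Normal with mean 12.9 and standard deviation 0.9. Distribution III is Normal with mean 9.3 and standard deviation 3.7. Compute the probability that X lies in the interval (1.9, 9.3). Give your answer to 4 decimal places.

Conditional on each component, P(1.9 < X < 9.3): I: 0.43566; II: 3.16712e-05; III: 0.47725.
By total probability, P(1.9 < X < 9.3) = 0.41·0.43566 + 0.21·3.16712e-05 + 0.38·0.47725 = 0.359982.

0.3600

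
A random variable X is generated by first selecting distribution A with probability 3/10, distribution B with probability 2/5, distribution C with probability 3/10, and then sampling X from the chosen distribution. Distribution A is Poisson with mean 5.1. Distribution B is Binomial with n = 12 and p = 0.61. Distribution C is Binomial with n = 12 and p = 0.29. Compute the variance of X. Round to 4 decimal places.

6.0102

Per component, A: μ=5.1, E[X²]=31.11; B: μ=7.32, E[X²]=56.4372; C: μ=3.48, E[X²]=14.5812.
E[X] = 0.3·5.1 + 0.4·7.32 + 0.3·3.48 = 5.502.
E[X²] = 0.3·31.11 + 0.4·56.4372 + 0.3·14.5812 = 36.2822.
Var(X) = E[X²] − (E[X])² = 36.2822 − 30.272 = 6.01024.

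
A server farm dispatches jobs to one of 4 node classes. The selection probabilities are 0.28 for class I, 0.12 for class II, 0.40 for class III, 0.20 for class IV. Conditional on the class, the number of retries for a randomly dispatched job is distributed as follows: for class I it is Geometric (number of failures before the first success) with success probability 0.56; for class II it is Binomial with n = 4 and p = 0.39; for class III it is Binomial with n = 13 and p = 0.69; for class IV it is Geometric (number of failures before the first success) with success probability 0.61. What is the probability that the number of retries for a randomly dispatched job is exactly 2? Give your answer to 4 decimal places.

Conditional on each class, P(X = 2): I: 0.108416; II: 0.339578; III: 9.43564e-05; IV: 0.092781.
By total probability, P(X = 2) = 0.28·0.108416 + 0.12·0.339578 + 0.4·9.43564e-05 + 0.2·0.092781 = 0.0896998.

0.0897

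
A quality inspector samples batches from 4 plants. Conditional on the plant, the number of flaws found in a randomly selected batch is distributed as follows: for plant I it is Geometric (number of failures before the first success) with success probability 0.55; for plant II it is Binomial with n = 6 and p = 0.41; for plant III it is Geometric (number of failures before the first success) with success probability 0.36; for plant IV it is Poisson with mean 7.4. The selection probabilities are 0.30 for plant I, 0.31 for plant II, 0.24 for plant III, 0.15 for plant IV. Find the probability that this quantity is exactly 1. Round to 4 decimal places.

Conditional on each plant, P(X = 1): I: 0.2475; II: 0.175871; III: 0.2304; IV: 0.00452327.
By total probability, P(X = 1) = 0.3·0.2475 + 0.31·0.175871 + 0.24·0.2304 + 0.15·0.00452327 = 0.184745.

0.1847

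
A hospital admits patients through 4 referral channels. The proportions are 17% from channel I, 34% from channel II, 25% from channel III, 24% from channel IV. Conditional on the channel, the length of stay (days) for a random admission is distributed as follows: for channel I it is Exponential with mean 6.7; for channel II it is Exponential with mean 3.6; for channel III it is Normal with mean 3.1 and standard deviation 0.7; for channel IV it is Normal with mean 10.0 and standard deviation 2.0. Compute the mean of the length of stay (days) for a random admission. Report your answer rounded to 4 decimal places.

5.5380

Component means — I: 6.7; II: 3.6; III: 3.1; IV: 10.
E[X] = 0.17·6.7 + 0.34·3.6 + 0.25·3.1 + 0.24·10 = 5.538.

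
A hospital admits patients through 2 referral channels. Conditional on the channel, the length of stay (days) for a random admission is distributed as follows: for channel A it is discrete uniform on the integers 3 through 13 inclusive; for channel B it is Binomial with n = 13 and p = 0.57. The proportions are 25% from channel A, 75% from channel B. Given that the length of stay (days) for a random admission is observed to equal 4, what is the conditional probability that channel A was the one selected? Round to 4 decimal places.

0.4441

Likelihoods P(X=4 | ·): A: 0.0909091; B: 0.0379334.
Posterior ∝ prior × likelihood. Numerator for A: 0.25·0.0909091 = 0.0227273.
Normalizing constant: 0.25·0.0909091 + 0.75·0.0379334 = 0.0511773.
P(A | observation) = 0.0227273 / 0.0511773 = 0.444089.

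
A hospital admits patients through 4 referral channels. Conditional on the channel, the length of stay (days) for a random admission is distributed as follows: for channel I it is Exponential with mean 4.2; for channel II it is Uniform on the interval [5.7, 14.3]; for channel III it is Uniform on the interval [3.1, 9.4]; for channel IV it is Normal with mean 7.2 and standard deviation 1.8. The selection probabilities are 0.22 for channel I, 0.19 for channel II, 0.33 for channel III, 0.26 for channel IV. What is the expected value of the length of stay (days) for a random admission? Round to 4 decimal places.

Component means — I: 4.2; II: 10; III: 6.25; IV: 7.2.
E[X] = 0.22·4.2 + 0.19·10 + 0.33·6.25 + 0.26·7.2 = 6.7585.

6.7585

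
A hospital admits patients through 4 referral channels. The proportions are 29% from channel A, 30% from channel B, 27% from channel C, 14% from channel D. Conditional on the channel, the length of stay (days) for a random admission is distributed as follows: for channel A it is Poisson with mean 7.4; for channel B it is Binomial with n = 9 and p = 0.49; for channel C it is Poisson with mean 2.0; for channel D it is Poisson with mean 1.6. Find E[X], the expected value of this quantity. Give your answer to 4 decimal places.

4.2330

Component means — A: 7.4; B: 4.41; C: 2; D: 1.6.
E[X] = 0.29·7.4 + 0.3·4.41 + 0.27·2 + 0.14·1.6 = 4.233.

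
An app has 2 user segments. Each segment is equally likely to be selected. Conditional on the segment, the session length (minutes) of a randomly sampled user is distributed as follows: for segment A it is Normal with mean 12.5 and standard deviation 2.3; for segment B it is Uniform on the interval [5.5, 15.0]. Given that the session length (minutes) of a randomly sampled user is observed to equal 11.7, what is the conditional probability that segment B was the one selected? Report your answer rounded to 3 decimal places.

0.392

Likelihoods f(11.7 | ·): A: 0.163272; B: 0.105263.
Posterior ∝ prior × likelihood. Numerator for B: 0.5·0.105263 = 0.0526316.
Normalizing constant: 0.5·0.163272 + 0.5·0.105263 = 0.134267.
P(B | observation) = 0.0526316 / 0.134267 = 0.391991.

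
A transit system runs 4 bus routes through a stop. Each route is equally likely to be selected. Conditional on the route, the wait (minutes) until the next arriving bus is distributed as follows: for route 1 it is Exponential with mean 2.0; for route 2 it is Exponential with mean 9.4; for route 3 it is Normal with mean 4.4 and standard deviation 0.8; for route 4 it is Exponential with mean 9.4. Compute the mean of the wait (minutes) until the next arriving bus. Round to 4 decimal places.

6.3000

Component means — 1: 2; 2: 9.4; 3: 4.4; 4: 9.4.
E[X] = 0.25·2 + 0.25·9.4 + 0.25·4.4 + 0.25·9.4 = 6.3.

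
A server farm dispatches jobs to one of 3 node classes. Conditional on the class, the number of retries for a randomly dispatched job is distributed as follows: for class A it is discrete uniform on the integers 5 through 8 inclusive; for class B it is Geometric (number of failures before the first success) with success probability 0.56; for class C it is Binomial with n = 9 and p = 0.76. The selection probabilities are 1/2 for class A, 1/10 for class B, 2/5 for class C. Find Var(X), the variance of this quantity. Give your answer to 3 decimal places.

Per component, A: μ=6.5, E[X²]=43.5; B: μ=0.785714, E[X²]=2.02041; C: μ=6.84, E[X²]=48.4272.
E[X] = 0.5·6.5 + 0.1·0.785714 + 0.4·6.84 = 6.06457.
E[X²] = 0.5·43.5 + 0.1·2.02041 + 0.4·48.4272 = 41.3229.
Var(X) = E[X²] − (E[X])² = 41.3229 − 36.779 = 4.54389.

4.544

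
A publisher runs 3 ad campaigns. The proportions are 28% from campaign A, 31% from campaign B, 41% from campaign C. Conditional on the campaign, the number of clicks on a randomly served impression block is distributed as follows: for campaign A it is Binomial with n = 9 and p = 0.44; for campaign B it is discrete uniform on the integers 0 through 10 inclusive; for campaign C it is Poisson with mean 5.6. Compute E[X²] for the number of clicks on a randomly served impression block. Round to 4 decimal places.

31.0154

For each component E[X²] = Var + (mean)², giving A: 17.8992; B: 35; C: 36.96.
Overall E[X²] = 0.28·17.8992 + 0.31·35 + 0.41·36.96 = 31.0154.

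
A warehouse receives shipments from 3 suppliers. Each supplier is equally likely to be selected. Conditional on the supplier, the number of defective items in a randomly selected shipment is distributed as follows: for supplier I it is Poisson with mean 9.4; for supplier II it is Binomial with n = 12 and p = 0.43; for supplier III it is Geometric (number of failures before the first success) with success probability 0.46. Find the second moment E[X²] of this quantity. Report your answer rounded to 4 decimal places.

For each component E[X²] = Var + (mean)², giving I: 97.76; II: 29.5668; III: 3.93006.
Overall E[X²] = 0.333333·97.76 + 0.333333·29.5668 + 0.333333·3.93006 = 43.7523.

43.7523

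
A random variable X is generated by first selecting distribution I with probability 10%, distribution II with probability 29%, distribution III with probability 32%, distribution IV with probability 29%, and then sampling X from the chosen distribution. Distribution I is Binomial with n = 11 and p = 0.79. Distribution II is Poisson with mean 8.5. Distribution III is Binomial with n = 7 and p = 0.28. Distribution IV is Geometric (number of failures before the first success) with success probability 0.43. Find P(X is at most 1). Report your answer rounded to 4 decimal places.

0.3158

Conditional on each component, P(X ≤ 1): I: 1.48451e-06; II: 0.00193295; III: 0.373362; IV: 0.6751.
By total probability, P(X ≤ 1) = 0.1·1.48451e-06 + 0.29·0.00193295 + 0.32·0.373362 + 0.29·0.6751 = 0.315815.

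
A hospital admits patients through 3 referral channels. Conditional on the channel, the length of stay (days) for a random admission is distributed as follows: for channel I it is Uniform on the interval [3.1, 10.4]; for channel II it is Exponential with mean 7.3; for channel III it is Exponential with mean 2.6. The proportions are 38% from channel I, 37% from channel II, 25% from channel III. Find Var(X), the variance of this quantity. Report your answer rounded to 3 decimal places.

26.817

Per component, I: μ=6.75, E[X²]=50.0033; II: μ=7.3, E[X²]=106.58; III: μ=2.6, E[X²]=13.52.
E[X] = 0.38·6.75 + 0.37·7.3 + 0.25·2.6 = 5.916.
E[X²] = 0.38·50.0033 + 0.37·106.58 + 0.25·13.52 = 61.8159.
Var(X) = E[X²] − (E[X])² = 61.8159 − 34.9991 = 26.8168.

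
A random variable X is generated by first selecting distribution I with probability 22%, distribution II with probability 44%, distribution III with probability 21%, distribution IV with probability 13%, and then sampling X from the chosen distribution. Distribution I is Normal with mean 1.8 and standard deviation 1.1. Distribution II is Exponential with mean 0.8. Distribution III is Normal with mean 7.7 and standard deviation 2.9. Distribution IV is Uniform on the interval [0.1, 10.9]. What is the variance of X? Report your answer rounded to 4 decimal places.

11.4689

Per component, I: μ=1.8, E[X²]=4.45; II: μ=0.8, E[X²]=1.28; III: μ=7.7, E[X²]=67.7; IV: μ=5.5, E[X²]=39.97.
E[X] = 0.22·1.8 + 0.44·0.8 + 0.21·7.7 + 0.13·5.5 = 3.08.
E[X²] = 0.22·4.45 + 0.44·1.28 + 0.21·67.7 + 0.13·39.97 = 20.9553.
Var(X) = E[X²] − (E[X])² = 20.9553 − 9.4864 = 11.4689.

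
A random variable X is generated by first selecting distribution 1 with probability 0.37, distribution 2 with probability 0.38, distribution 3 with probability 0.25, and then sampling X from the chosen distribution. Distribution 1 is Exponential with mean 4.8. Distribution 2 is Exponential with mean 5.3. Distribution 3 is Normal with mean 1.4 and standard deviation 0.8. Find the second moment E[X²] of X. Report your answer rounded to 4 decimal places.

For each component E[X²] = Var + (mean)², giving 1: 46.08; 2: 56.18; 3: 2.6.
Overall E[X²] = 0.37·46.08 + 0.38·56.18 + 0.25·2.6 = 39.048.

39.0480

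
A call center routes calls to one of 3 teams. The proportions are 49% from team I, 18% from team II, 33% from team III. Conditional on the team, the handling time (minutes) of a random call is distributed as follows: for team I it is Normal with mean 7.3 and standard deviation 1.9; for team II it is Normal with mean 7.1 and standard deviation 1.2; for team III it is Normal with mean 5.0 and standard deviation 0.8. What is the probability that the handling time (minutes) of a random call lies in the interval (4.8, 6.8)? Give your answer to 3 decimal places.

Conditional on each team, P(4.8 < X < 6.8): I: 0.302092; II: 0.373654; III: 0.586482.
By total probability, P(4.8 < X < 6.8) = 0.49·0.302092 + 0.18·0.373654 + 0.33·0.586482 = 0.408822.

0.409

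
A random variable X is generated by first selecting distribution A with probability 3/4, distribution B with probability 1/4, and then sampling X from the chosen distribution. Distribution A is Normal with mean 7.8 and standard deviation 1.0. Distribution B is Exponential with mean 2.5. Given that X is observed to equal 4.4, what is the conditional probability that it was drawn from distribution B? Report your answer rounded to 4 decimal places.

Likelihoods f(4.4 | ·): A: 0.00123222; B: 0.0688179.
Posterior ∝ prior × likelihood. Numerator for B: 0.25·0.0688179 = 0.0172045.
Normalizing constant: 0.75·0.00123222 + 0.25·0.0688179 = 0.0181287.
P(B | observation) = 0.0172045 / 0.0181287 = 0.949022.

0.9490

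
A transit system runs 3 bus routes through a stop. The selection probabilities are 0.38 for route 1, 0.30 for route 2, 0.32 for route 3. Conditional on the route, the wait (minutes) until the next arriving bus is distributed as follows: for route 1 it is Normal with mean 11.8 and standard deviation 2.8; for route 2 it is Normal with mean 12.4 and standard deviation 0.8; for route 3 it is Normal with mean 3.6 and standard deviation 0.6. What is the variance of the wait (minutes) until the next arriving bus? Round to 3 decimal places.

Per component, 1: μ=11.8, E[X²]=147.08; 2: μ=12.4, E[X²]=154.4; 3: μ=3.6, E[X²]=13.32.
E[X] = 0.38·11.8 + 0.3·12.4 + 0.32·3.6 = 9.356.
E[X²] = 0.38·147.08 + 0.3·154.4 + 0.32·13.32 = 106.473.
Var(X) = E[X²] − (E[X])² = 106.473 − 87.5347 = 18.9381.

18.938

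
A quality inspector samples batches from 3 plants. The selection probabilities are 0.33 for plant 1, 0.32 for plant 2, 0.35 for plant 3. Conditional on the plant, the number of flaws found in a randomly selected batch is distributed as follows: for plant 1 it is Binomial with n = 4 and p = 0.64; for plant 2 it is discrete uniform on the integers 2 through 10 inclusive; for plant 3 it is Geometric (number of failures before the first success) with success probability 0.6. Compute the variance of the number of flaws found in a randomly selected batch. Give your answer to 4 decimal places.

7.6758

Per component, 1: μ=2.56, E[X²]=7.4752; 2: μ=6, E[X²]=42.6667; 3: μ=0.666667, E[X²]=1.55556.
E[X] = 0.33·2.56 + 0.32·6 + 0.35·0.666667 = 2.99813.
E[X²] = 0.33·7.4752 + 0.32·42.6667 + 0.35·1.55556 = 16.6646.
Var(X) = E[X²] − (E[X])² = 16.6646 − 8.9888 = 7.67579.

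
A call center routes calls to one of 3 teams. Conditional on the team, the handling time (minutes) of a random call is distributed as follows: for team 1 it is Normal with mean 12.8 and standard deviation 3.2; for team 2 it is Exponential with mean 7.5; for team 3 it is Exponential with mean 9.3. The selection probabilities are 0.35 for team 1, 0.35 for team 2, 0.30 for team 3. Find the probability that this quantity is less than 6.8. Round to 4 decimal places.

0.3749

Conditional on each team, P(X < 6.8): 1: 0.0303964; 2: 0.596132; 3: 0.518661.
By total probability, P(X < 6.8) = 0.35·0.0303964 + 0.35·0.596132 + 0.3·0.518661 = 0.374883.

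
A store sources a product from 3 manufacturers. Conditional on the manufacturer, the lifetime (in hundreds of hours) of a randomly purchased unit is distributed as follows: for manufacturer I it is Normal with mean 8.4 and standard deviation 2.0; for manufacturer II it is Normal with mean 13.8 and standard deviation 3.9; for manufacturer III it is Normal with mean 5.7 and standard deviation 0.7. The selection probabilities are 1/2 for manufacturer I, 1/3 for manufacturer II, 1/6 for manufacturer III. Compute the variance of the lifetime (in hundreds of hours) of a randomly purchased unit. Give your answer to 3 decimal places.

16.264

Per component, I: μ=8.4, E[X²]=74.56; II: μ=13.8, E[X²]=205.65; III: μ=5.7, E[X²]=32.98.
E[X] = 0.5·8.4 + 0.333333·13.8 + 0.166667·5.7 = 9.75.
E[X²] = 0.5·74.56 + 0.333333·205.65 + 0.166667·32.98 = 111.327.
Var(X) = E[X²] − (E[X])² = 111.327 − 95.0625 = 16.2642.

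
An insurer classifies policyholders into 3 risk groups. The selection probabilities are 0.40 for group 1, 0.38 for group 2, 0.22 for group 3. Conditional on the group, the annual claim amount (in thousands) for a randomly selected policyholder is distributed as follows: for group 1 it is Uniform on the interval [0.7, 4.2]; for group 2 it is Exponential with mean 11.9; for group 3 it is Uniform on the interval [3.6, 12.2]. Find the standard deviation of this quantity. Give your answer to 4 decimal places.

8.5499

Per component, 1: μ=2.45, E[X²]=7.02333; 2: μ=11.9, E[X²]=283.22; 3: μ=7.9, E[X²]=68.5733.
E[X] = 0.4·2.45 + 0.38·11.9 + 0.22·7.9 = 7.24.
E[X²] = 0.4·7.02333 + 0.38·283.22 + 0.22·68.5733 = 125.519.
Var(X) = E[X²] − (E[X])² = 125.519 − 52.4176 = 73.1015.
SD(X) = √73.1015 = 8.54994.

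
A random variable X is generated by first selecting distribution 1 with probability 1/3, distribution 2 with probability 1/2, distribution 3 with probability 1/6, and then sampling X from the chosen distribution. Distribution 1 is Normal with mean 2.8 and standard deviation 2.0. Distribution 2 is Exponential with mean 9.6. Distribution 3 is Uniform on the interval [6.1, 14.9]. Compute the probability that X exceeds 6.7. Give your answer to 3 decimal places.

0.413

Conditional on each component, P(X > 6.7): 1: 0.0255881; 2: 0.497621; 3: 0.931818.
By total probability, P(X > 6.7) = 0.333333·0.0255881 + 0.5·0.497621 + 0.166667·0.931818 = 0.412643.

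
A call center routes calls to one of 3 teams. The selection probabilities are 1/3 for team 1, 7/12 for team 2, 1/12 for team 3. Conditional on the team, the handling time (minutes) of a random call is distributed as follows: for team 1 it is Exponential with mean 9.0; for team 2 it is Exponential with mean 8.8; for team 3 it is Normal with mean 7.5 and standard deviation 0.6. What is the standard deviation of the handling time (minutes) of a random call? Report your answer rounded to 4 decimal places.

Per component, 1: μ=9, E[X²]=162; 2: μ=8.8, E[X²]=154.88; 3: μ=7.5, E[X²]=56.61.
E[X] = 0.333333·9 + 0.583333·8.8 + 0.0833333·7.5 = 8.75833.
E[X²] = 0.333333·162 + 0.583333·154.88 + 0.0833333·56.61 = 149.064.
Var(X) = E[X²] − (E[X])² = 149.064 − 76.7084 = 72.3558.
SD(X) = √72.3558 = 8.50622.

8.5062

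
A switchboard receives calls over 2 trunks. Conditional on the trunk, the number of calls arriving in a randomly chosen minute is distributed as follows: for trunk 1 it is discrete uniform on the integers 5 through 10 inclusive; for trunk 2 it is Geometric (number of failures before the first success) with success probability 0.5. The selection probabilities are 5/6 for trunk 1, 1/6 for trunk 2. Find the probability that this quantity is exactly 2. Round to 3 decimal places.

Conditional on each trunk, P(X = 2): 1: 0; 2: 0.125.
By total probability, P(X = 2) = 0.833333·0 + 0.166667·0.125 = 0.0208333.

0.021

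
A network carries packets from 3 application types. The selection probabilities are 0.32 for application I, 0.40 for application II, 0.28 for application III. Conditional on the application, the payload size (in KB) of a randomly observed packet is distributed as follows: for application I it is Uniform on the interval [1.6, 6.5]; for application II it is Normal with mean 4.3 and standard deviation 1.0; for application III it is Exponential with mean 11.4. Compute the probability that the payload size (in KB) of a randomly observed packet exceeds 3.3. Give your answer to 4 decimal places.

Conditional on each application, P(X > 3.3): I: 0.653061; II: 0.841345; III: 0.748657.
By total probability, P(X > 3.3) = 0.32·0.653061 + 0.4·0.841345 + 0.28·0.748657 = 0.755142.

0.7551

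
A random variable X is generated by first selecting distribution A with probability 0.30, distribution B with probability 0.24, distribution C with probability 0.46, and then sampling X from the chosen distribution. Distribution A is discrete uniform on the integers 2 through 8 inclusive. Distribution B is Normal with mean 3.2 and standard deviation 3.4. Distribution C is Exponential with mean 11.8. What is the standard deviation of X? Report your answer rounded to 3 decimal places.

9.100

Per component, A: μ=5, E[X²]=29; B: μ=3.2, E[X²]=21.8; C: μ=11.8, E[X²]=278.48.
E[X] = 0.3·5 + 0.24·3.2 + 0.46·11.8 = 7.696.
E[X²] = 0.3·29 + 0.24·21.8 + 0.46·278.48 = 142.033.
Var(X) = E[X²] − (E[X])² = 142.033 − 59.2284 = 82.8044.
SD(X) = √82.8044 = 9.09969.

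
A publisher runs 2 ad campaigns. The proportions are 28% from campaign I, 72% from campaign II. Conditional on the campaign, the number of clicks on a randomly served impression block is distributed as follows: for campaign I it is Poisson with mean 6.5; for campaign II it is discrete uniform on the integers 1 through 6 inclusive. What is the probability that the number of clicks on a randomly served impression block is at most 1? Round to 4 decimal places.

0.1232

Conditional on each campaign, P(X ≤ 1): I: 0.0112758; II: 0.166667.
By total probability, P(X ≤ 1) = 0.28·0.0112758 + 0.72·0.166667 = 0.123157.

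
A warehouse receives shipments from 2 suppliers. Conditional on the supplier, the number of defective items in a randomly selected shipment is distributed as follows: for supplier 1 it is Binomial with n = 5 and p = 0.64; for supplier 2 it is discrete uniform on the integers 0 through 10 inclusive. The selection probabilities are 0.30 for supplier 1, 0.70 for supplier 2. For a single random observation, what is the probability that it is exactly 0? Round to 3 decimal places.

Conditional on each supplier, P(X = 0): 1: 0.00604662; 2: 0.0909091.
By total probability, P(X = 0) = 0.3·0.00604662 + 0.7·0.0909091 = 0.0654503.

0.065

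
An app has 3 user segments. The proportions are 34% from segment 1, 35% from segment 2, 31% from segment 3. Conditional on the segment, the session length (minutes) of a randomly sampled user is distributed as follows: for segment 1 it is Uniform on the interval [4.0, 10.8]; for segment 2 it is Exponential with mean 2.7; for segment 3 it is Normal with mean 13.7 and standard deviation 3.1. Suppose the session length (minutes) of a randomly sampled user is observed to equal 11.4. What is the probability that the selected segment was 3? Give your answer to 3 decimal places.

0.941

Likelihoods f(11.4 | ·): 1: 0; 2: 0.00543186; 3: 0.0977273.
Posterior ∝ prior × likelihood. Numerator for 3: 0.31·0.0977273 = 0.0302954.
Normalizing constant: 0.34·0 + 0.35·0.00543186 + 0.31·0.0977273 = 0.0321966.
P(3 | observation) = 0.0302954 / 0.0321966 = 0.940952.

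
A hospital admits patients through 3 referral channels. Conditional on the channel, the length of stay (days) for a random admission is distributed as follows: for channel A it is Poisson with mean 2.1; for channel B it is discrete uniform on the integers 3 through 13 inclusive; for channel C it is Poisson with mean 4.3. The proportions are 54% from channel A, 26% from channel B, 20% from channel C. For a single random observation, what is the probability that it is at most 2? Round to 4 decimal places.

0.3903

Conditional on each channel, P(X ≤ 2): A: 0.649631; B: 0; C: 0.197355.
By total probability, P(X ≤ 2) = 0.54·0.649631 + 0.26·0 + 0.2·0.197355 = 0.390272.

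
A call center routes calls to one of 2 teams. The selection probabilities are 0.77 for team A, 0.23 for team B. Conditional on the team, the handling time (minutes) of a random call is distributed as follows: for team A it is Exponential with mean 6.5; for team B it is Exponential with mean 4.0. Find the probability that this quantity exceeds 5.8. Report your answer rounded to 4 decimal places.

Conditional on each team, P(X > 5.8): A: 0.409709; B: 0.23457.
By total probability, P(X > 5.8) = 0.77·0.409709 + 0.23·0.23457 = 0.369427.

0.3694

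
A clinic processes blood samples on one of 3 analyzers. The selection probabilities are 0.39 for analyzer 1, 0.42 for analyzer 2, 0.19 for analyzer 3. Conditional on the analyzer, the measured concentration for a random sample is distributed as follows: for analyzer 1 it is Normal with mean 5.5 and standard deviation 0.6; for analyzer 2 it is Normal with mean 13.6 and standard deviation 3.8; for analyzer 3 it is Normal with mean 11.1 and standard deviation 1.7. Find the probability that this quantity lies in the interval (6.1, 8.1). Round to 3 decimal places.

0.090

Conditional on each analyzer, P(6.1 < X < 8.1): 1: 0.158648; 2: 0.0496881; 3: 0.0371718.
By total probability, P(6.1 < X < 8.1) = 0.39·0.158648 + 0.42·0.0496881 + 0.19·0.0371718 = 0.0898043.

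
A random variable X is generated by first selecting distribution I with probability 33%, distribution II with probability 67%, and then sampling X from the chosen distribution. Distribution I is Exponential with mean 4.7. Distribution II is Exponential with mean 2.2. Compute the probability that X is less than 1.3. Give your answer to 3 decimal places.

0.379

Conditional on each component, P(X < 1.3): I: 0.241639; II: 0.446176.
By total probability, P(X < 1.3) = 0.33·0.241639 + 0.67·0.446176 = 0.378679.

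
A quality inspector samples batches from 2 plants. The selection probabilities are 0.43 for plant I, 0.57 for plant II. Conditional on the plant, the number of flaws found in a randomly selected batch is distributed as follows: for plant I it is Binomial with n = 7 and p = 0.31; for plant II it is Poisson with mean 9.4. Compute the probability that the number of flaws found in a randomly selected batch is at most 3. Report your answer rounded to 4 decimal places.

Conditional on each plant, P(X ≤ 3): I: 0.86063; II: 0.0159666.
By total probability, P(X ≤ 3) = 0.43·0.86063 + 0.57·0.0159666 = 0.379172.

0.3792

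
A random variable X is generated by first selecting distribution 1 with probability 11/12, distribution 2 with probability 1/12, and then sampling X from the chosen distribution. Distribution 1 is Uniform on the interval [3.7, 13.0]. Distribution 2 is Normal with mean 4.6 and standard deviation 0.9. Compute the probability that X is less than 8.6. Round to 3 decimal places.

0.566

Conditional on each component, P(X < 8.6): 1: 0.526882; 2: 0.999996.
By total probability, P(X < 8.6) = 0.916667·0.526882 + 0.0833333·0.999996 = 0.566308.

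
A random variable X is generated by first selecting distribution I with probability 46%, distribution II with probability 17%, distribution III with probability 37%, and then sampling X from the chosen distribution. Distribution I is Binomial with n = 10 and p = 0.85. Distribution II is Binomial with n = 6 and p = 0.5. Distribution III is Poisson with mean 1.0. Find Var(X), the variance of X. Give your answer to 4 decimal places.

Per component, I: μ=8.5, E[X²]=73.525; II: μ=3, E[X²]=10.5; III: μ=1, E[X²]=2.
E[X] = 0.46·8.5 + 0.17·3 + 0.37·1 = 4.79.
E[X²] = 0.46·73.525 + 0.17·10.5 + 0.37·2 = 36.3465.
Var(X) = E[X²] − (E[X])² = 36.3465 − 22.9441 = 13.4024.

13.4024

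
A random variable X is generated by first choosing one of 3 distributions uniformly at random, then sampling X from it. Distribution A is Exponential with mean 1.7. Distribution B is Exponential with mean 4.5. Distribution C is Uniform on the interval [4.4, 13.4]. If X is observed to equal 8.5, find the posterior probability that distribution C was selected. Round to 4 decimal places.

0.7473

Likelihoods f(8.5 | ·): A: 0.0039635; B: 0.0336088; C: 0.111111.
Posterior ∝ prior × likelihood. Numerator for C: 0.333333·0.111111 = 0.037037.
Normalizing constant: 0.333333·0.0039635 + 0.333333·0.0336088 + 0.333333·0.111111 = 0.0495611.
P(C | observation) = 0.037037 / 0.0495611 = 0.7473.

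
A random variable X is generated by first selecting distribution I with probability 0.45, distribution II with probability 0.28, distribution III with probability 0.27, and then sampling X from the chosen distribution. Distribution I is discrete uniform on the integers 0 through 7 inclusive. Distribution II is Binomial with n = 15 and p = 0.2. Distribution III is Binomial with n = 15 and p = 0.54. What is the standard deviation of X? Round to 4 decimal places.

2.9342

Per component, I: μ=3.5, E[X²]=17.5; II: μ=3, E[X²]=11.4; III: μ=8.1, E[X²]=69.336.
E[X] = 0.45·3.5 + 0.28·3 + 0.27·8.1 = 4.602.
E[X²] = 0.45·17.5 + 0.28·11.4 + 0.27·69.336 = 29.7877.
Var(X) = E[X²] − (E[X])² = 29.7877 − 21.1784 = 8.60932.
SD(X) = √8.60932 = 2.93416.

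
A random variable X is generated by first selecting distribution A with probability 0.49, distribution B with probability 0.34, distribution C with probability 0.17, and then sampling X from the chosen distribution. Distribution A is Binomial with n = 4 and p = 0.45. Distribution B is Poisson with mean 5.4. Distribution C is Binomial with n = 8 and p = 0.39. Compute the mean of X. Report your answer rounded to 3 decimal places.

Component means — A: 1.8; B: 5.4; C: 3.12.
E[X] = 0.49·1.8 + 0.34·5.4 + 0.17·3.12 = 3.2484.

3.248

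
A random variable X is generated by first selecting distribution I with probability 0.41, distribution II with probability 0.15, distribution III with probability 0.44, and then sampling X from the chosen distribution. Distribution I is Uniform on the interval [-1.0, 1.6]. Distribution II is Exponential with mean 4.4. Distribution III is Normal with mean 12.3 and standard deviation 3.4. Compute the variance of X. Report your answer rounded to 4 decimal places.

39.3518

Per component, I: μ=0.3, E[X²]=0.653333; II: μ=4.4, E[X²]=38.72; III: μ=12.3, E[X²]=162.85.
E[X] = 0.41·0.3 + 0.15·4.4 + 0.44·12.3 = 6.195.
E[X²] = 0.41·0.653333 + 0.15·38.72 + 0.44·162.85 = 77.7299.
Var(X) = E[X²] − (E[X])² = 77.7299 − 38.378 = 39.3518.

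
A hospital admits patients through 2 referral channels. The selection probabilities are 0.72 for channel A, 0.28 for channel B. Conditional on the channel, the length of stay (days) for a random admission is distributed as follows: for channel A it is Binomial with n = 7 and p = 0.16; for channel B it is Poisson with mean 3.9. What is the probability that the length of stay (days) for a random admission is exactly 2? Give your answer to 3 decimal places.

Conditional on each channel, P(X = 2): A: 0.224831; B: 0.15394.
By total probability, P(X = 2) = 0.72·0.224831 + 0.28·0.15394 = 0.204981.

0.205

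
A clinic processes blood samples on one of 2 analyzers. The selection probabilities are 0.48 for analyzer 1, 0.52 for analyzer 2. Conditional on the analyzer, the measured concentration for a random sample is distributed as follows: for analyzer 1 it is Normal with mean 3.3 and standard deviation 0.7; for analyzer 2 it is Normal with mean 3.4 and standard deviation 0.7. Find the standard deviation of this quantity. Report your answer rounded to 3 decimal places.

Per component, 1: μ=3.3, E[X²]=11.38; 2: μ=3.4, E[X²]=12.05.
E[X] = 0.48·3.3 + 0.52·3.4 = 3.352.
E[X²] = 0.48·11.38 + 0.52·12.05 = 11.7284.
Var(X) = E[X²] − (E[X])² = 11.7284 − 11.2359 = 0.492496.
SD(X) = √0.492496 = 0.701781.

0.702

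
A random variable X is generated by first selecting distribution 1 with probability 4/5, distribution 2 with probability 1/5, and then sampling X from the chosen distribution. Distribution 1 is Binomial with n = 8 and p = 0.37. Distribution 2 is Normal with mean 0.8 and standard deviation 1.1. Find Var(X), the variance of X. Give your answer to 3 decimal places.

Per component, 1: μ=2.96, E[X²]=10.6264; 2: μ=0.8, E[X²]=1.85.
E[X] = 0.8·2.96 + 0.2·0.8 = 2.528.
E[X²] = 0.8·10.6264 + 0.2·1.85 = 8.87112.
Var(X) = E[X²] − (E[X])² = 8.87112 − 6.39078 = 2.48034.

2.480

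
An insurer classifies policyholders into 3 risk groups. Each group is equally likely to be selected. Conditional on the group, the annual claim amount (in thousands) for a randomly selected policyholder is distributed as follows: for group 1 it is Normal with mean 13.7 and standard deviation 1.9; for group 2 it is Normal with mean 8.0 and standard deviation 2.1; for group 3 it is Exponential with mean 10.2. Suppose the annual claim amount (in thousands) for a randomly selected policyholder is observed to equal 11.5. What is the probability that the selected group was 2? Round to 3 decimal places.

0.254

Likelihoods f(11.5 | ·): 1: 0.107405; 2: 0.0473701; 3: 0.0317508.
Posterior ∝ prior × likelihood. Numerator for 2: 0.333333·0.0473701 = 0.01579.
Normalizing constant: 0.333333·0.107405 + 0.333333·0.0473701 + 0.333333·0.0317508 = 0.0621751.
P(2 | observation) = 0.01579 / 0.0621751 = 0.25396.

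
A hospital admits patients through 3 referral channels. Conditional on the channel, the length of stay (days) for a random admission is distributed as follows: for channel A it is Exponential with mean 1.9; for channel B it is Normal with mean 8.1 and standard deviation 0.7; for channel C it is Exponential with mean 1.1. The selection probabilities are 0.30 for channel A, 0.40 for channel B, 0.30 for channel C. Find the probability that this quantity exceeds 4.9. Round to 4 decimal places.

Conditional on each channel, P(X > 4.9): A: 0.0758538; B: 0.999998; C: 0.0116256.
By total probability, P(X > 4.9) = 0.3·0.0758538 + 0.4·0.999998 + 0.3·0.0116256 = 0.426243.

0.4262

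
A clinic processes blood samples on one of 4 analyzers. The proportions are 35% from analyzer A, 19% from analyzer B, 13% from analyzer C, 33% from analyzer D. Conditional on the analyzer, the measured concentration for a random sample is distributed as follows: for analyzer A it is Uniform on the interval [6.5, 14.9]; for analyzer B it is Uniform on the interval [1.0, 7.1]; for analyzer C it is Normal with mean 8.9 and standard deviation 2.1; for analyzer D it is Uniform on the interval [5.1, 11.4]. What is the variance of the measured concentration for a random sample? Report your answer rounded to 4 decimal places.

9.7986

Per component, A: μ=10.7, E[X²]=120.37; B: μ=4.05, E[X²]=19.5033; C: μ=8.9, E[X²]=83.62; D: μ=8.25, E[X²]=71.37.
E[X] = 0.35·10.7 + 0.19·4.05 + 0.13·8.9 + 0.33·8.25 = 8.394.
E[X²] = 0.35·120.37 + 0.19·19.5033 + 0.13·83.62 + 0.33·71.37 = 80.2578.
Var(X) = E[X²] − (E[X])² = 80.2578 − 70.4592 = 9.7986.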